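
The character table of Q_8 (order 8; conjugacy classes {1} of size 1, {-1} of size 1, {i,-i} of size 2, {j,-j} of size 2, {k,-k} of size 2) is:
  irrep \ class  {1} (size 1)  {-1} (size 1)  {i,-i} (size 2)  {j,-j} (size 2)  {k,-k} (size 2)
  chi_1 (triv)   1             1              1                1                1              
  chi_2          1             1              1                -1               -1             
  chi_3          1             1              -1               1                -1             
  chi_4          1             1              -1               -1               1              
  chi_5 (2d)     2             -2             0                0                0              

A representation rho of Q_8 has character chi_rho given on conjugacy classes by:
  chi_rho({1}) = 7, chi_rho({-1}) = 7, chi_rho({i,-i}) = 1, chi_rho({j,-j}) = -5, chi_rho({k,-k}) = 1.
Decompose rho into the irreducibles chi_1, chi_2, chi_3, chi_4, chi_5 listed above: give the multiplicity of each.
Multiplicities: chi_1: 1, chi_2: 3, chi_3: 0, chi_4: 3, chi_5: 0.

Argument: Use <chi_rho, chi> = (1/|G|) sum_C |C| * chi_rho(C) * conj(chi(C)) with |G| = 8 for each irreducible chi in the table:
  <chi_rho, chi_1> = (1/8)[1*(7)*conj(1) + 1*(7)*conj(1) + 2*(1)*conj(1) + 2*(-5)*conj(1) + 2*(1)*conj(1)]
      = (1/8)[(7) + (7) + (2) + (-10) + (2)] = 8/8 = 1
  <chi_rho, chi_2> = (1/8)[1*(7)*conj(1) + 1*(7)*conj(1) + 2*(1)*conj(1) + 2*(-5)*conj(-1) + 2*(1)*conj(-1)]
      = (1/8)[(7) + (7) + (2) + (10) + (-2)] = 24/8 = 3
  <chi_rho, chi_3> = (1/8)[1*(7)*conj(1) + 1*(7)*conj(1) + 2*(1)*conj(-1) + 2*(-5)*conj(1) + 2*(1)*conj(-1)]
      = (1/8)[(7) + (7) + (-2) + (-10) + (-2)] = 0/8 = 0
  <chi_rho, chi_4> = (1/8)[1*(7)*conj(1) + 1*(7)*conj(1) + 2*(1)*conj(-1) + 2*(-5)*conj(-1) + 2*(1)*conj(1)]
      = (1/8)[(7) + (7) + (-2) + (10) + (2)] = 24/8 = 3
  <chi_rho, chi_5> = (1/8)[1*(7)*conj(2) + 1*(7)*conj(-2) + 2*(1)*conj(0) + 2*(-5)*conj(0) + 2*(1)*conj(0)]
      = (1/8)[(14) + (-14) + (0) + (0) + (0)] = 0/8 = 0
Dimension check: dim(rho) = sum (mult * dim) = 1*1 + 3*1 + 0*1 + 3*1 + 0*2 = 7 = chi_rho(e) = 7.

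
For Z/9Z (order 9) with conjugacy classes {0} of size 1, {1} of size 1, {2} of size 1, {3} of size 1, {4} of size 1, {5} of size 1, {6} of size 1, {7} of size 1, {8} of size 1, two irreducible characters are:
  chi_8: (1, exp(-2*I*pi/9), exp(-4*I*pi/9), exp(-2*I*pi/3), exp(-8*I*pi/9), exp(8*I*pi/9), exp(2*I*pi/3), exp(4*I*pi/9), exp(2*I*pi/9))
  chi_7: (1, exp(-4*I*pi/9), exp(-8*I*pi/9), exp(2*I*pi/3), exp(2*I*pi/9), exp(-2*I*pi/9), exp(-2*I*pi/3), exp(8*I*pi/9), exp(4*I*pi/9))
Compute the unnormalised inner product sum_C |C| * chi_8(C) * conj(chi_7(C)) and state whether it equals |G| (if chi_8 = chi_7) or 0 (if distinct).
Sum = 0; so <chi_8, chi_7> = 0 (distinct irreducibles are orthogonal).

Details: Compute term by term over conjugacy classes (|C| * chi_8(C) * conj(chi_7(C))):
  1*(1)*conj(1) + 1*(exp(-2*I*pi/9))*conj(exp(-4*I*pi/9)) + 1*(exp(-4*I*pi/9))*conj(exp(-8*I*pi/9)) + 1*(exp(-2*I*pi/3))*conj(exp(2*I*pi/3)) + 1*(exp(-8*I*pi/9))*conj(exp(2*I*pi/9)) + 1*(exp(8*I*pi/9))*conj(exp(-2*I*pi/9)) + 1*(exp(2*I*pi/3))*conj(exp(-2*I*pi/3)) + 1*(exp(4*I*pi/9))*conj(exp(8*I*pi/9)) + 1*(exp(2*I*pi/9))*conj(exp(4*I*pi/9))
  = (1) + (exp(2*I*pi/9)) + (exp(4*I*pi/9)) + (exp(2*I*pi/3)) + (exp(8*I*pi/9)) + (exp(-8*I*pi/9)) + (exp(-2*I*pi/3)) + (exp(-4*I*pi/9)) + (exp(-2*I*pi/9))
  = 0.
(Exp terms are combined using exp(i*s)*conj(exp(i*t)) = exp(i*(s-t)), and sums of them are collapsed using the identity that for every m > 1 the m distinct m-th roots of unity sum to 0, e.g. 1 + exp(2*I*pi/3) + exp(-2*I*pi/3) = 0.)
Dividing by |G| = 9 gives 0/9 = 0, matching the row-orthogonality relation <chi_8, chi_7> = [chi_8 = chi_7].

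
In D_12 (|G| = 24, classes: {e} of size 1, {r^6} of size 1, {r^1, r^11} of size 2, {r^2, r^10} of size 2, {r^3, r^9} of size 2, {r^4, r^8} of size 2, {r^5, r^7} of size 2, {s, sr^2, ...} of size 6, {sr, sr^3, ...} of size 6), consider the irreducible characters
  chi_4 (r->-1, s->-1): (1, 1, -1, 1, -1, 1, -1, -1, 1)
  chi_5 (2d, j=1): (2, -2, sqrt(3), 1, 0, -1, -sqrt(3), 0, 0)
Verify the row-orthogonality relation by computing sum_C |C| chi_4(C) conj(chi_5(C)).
Sum = 0; so <chi_4, chi_5> = 0 (distinct irreducibles are orthogonal).

Why: Compute term by term over conjugacy classes (|C| * chi_4(C) * conj(chi_5(C))):
  1*(1)*conj(2) + 1*(1)*conj(-2) + 2*(-1)*conj(sqrt(3)) + 2*(1)*conj(1) + 2*(-1)*conj(0) + 2*(1)*conj(-1) + 2*(-1)*conj(-sqrt(3)) + 6*(-1)*conj(0) + 6*(1)*conj(0)
  = (2) + (-2) + (-2*sqrt(3)) + (2) + (0) + (-2) + (2*sqrt(3)) + (0) + (0)
  = 0.
Dividing by |G| = 24 gives 0/24 = 0, matching the row-orthogonality relation <chi_4, chi_5> = [chi_4 = chi_5].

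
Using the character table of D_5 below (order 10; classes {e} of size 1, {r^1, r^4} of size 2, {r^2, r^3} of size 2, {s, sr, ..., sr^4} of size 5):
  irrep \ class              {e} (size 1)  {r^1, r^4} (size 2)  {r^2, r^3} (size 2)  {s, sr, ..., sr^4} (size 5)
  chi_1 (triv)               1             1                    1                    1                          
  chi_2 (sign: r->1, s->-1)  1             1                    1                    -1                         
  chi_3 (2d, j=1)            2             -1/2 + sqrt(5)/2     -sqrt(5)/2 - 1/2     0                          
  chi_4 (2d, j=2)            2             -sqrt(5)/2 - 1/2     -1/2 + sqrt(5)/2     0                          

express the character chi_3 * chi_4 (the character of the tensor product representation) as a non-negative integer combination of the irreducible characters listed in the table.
chi_3 tensor chi_4 = chi_3 + chi_4 (all other irreducibles have multiplicity 0).

Details: The character of a tensor product is the pointwise product (chi_3 * chi_4)(C) = chi_3(C) * chi_4(C):
  {e}: (2)*(2), {r^1, r^4}: (-1/2 + sqrt(5)/2)*(-sqrt(5)/2 - 1/2), {r^2, r^3}: (-sqrt(5)/2 - 1/2)*(-1/2 + sqrt(5)/2), {s, sr, ..., sr^4}: (0)*(0)
so (chi_3 * chi_4) takes values
  {e} -> 4, {r^1, r^4} -> -1, {r^2, r^3} -> -1, {s, sr, ..., sr^4} -> 0.
Now take the inner product of this character with each irreducible chi from the table, <chi_3*chi_4, chi> = (1/10) sum_C |C| (chi_3*chi_4)(C) conj(chi(C)):
  <chi_3*chi_4, chi_1> = (1/10)[1*(4)*conj(1) + 2*(-1)*conj(1) + 2*(-1)*conj(1) + 5*(0)*conj(1)]
      = (1/10)[(4) + (-2) + (-2) + (0)] = 0/10 = 0
  <chi_3*chi_4, chi_2> = (1/10)[1*(4)*conj(1) + 2*(-1)*conj(1) + 2*(-1)*conj(1) + 5*(0)*conj(-1)]
      = (1/10)[(4) + (-2) + (-2) + (0)] = 0/10 = 0
  <chi_3*chi_4, chi_3> = (1/10)[1*(4)*conj(2) + 2*(-1)*conj(-1/2 + sqrt(5)/2) + 2*(-1)*conj(-sqrt(5)/2 - 1/2) + 5*(0)*conj(0)]
      = (1/10)[(8) + (1 - sqrt(5)) + (1 + sqrt(5)) + (0)] = 10/10 = 1
  <chi_3*chi_4, chi_4> = (1/10)[1*(4)*conj(2) + 2*(-1)*conj(-sqrt(5)/2 - 1/2) + 2*(-1)*conj(-1/2 + sqrt(5)/2) + 5*(0)*conj(0)]
      = (1/10)[(8) + (1 + sqrt(5)) + (1 - sqrt(5)) + (0)] = 10/10 = 1
Hence the multiplicities are chi_3: 1, chi_4: 1. Dimension check: dim(chi_3)*dim(chi_4) = 2*2 = 4 and sum (mult * dim) = 1*2 + 1*2 = 4.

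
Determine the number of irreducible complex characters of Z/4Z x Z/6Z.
24

Reasoning: The number of irreducible complex representations of a finite group equals its number of conjugacy classes. Z/4Z x Z/6Z is abelian of order 24, so every element is its own conjugacy class: 24 classes, so Z/4Z x Z/6Z (order 24) has exactly 24 irreducible complex representations.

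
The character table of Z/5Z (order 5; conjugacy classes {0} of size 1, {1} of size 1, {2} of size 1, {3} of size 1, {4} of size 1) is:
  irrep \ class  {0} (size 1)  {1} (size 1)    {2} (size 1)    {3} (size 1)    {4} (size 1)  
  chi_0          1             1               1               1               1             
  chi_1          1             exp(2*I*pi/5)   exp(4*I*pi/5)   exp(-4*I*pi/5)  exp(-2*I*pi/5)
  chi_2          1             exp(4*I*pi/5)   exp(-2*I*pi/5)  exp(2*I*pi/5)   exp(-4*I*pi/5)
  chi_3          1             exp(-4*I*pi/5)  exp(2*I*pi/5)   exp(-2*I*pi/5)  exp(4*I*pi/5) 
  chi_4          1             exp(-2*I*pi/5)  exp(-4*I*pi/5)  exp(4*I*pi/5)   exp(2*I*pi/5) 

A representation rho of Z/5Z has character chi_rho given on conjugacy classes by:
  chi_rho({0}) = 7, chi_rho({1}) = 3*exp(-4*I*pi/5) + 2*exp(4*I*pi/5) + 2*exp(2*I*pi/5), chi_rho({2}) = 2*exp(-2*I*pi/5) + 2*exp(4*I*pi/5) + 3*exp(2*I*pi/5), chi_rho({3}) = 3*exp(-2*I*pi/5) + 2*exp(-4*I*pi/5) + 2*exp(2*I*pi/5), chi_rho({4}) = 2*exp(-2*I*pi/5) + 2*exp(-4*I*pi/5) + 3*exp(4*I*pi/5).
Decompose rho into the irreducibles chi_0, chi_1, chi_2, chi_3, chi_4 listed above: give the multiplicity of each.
Multiplicities: chi_0: 0, chi_1: 2, chi_2: 2, chi_3: 3, chi_4: 0.

Reasoning: Use <chi_rho, chi> = (1/|G|) sum_C |C| * chi_rho(C) * conj(chi(C)) with |G| = 5 for each irreducible chi in the table:
  <chi_rho, chi_0> = (1/5)[1*(7)*conj(1) + 1*(3*exp(-4*I*pi/5) + 2*exp(4*I*pi/5) + 2*exp(2*I*pi/5))*conj(1) + 1*(2*exp(-2*I*pi/5) + 2*exp(4*I*pi/5) + 3*exp(2*I*pi/5))*conj(1) + 1*(3*exp(-2*I*pi/5) + 2*exp(-4*I*pi/5) + 2*exp(2*I*pi/5))*conj(1) + 1*(2*exp(-2*I*pi/5) + 2*exp(-4*I*pi/5) + 3*exp(4*I*pi/5))*conj(1)]
      = (1/5)[(7) + (3*exp(-4*I*pi/5) + 2*exp(4*I*pi/5) + 2*exp(2*I*pi/5)) + (2*exp(-2*I*pi/5) + 2*exp(4*I*pi/5) + 3*exp(2*I*pi/5)) + (3*exp(-2*I*pi/5) + 2*exp(-4*I*pi/5) + 2*exp(2*I*pi/5)) + (2*exp(-2*I*pi/5) + 2*exp(-4*I*pi/5) + 3*exp(4*I*pi/5))] = 0/5 = 0
  <chi_rho, chi_1> = (1/5)[1*(7)*conj(1) + 1*(3*exp(-4*I*pi/5) + 2*exp(4*I*pi/5) + 2*exp(2*I*pi/5))*conj(exp(2*I*pi/5)) + 1*(2*exp(-2*I*pi/5) + 2*exp(4*I*pi/5) + 3*exp(2*I*pi/5))*conj(exp(4*I*pi/5)) + 1*(3*exp(-2*I*pi/5) + 2*exp(-4*I*pi/5) + 2*exp(2*I*pi/5))*conj(exp(-4*I*pi/5)) + 1*(2*exp(-2*I*pi/5) + 2*exp(-4*I*pi/5) + 3*exp(4*I*pi/5))*conj(exp(-2*I*pi/5))]
      = (1/5)[(7) + (2 + 3*exp(4*I*pi/5) + 2*exp(2*I*pi/5)) + (2 + 3*exp(-2*I*pi/5) + 2*exp(4*I*pi/5)) + (2 + 2*exp(-4*I*pi/5) + 3*exp(2*I*pi/5)) + (2 + 2*exp(-2*I*pi/5) + 3*exp(-4*I*pi/5))] = 10/5 = 2
  <chi_rho, chi_2> = (1/5)[1*(7)*conj(1) + 1*(3*exp(-4*I*pi/5) + 2*exp(4*I*pi/5) + 2*exp(2*I*pi/5))*conj(exp(4*I*pi/5)) + 1*(2*exp(-2*I*pi/5) + 2*exp(4*I*pi/5) + 3*exp(2*I*pi/5))*conj(exp(-2*I*pi/5)) + 1*(3*exp(-2*I*pi/5) + 2*exp(-4*I*pi/5) + 2*exp(2*I*pi/5))*conj(exp(2*I*pi/5)) + 1*(2*exp(-2*I*pi/5) + 2*exp(-4*I*pi/5) + 3*exp(4*I*pi/5))*conj(exp(-4*I*pi/5))]
      = (1/5)[(7) + (2 + 2*exp(-2*I*pi/5) + 3*exp(2*I*pi/5)) + (2 + 2*exp(-4*I*pi/5) + 3*exp(4*I*pi/5)) + (2 + 3*exp(-4*I*pi/5) + 2*exp(4*I*pi/5)) + (2 + 3*exp(-2*I*pi/5) + 2*exp(2*I*pi/5))] = 10/5 = 2
  <chi_rho, chi_3> = (1/5)[1*(7)*conj(1) + 1*(3*exp(-4*I*pi/5) + 2*exp(4*I*pi/5) + 2*exp(2*I*pi/5))*conj(exp(-4*I*pi/5)) + 1*(2*exp(-2*I*pi/5) + 2*exp(4*I*pi/5) + 3*exp(2*I*pi/5))*conj(exp(2*I*pi/5)) + 1*(3*exp(-2*I*pi/5) + 2*exp(-4*I*pi/5) + 2*exp(2*I*pi/5))*conj(exp(-2*I*pi/5)) + 1*(2*exp(-2*I*pi/5) + 2*exp(-4*I*pi/5) + 3*exp(4*I*pi/5))*conj(exp(4*I*pi/5))]
      = (1/5)[(7) + (3 + 2*exp(-2*I*pi/5) + 2*exp(-4*I*pi/5)) + (3 + 2*exp(-4*I*pi/5) + 2*exp(2*I*pi/5)) + (3 + 2*exp(-2*I*pi/5) + 2*exp(4*I*pi/5)) + (3 + 2*exp(4*I*pi/5) + 2*exp(2*I*pi/5))] = 15/5 = 3
  <chi_rho, chi_4> = (1/5)[1*(7)*conj(1) + 1*(3*exp(-4*I*pi/5) + 2*exp(4*I*pi/5) + 2*exp(2*I*pi/5))*conj(exp(-2*I*pi/5)) + 1*(2*exp(-2*I*pi/5) + 2*exp(4*I*pi/5) + 3*exp(2*I*pi/5))*conj(exp(-4*I*pi/5)) + 1*(3*exp(-2*I*pi/5) + 2*exp(-4*I*pi/5) + 2*exp(2*I*pi/5))*conj(exp(4*I*pi/5)) + 1*(2*exp(-2*I*pi/5) + 2*exp(-4*I*pi/5) + 3*exp(4*I*pi/5))*conj(exp(2*I*pi/5))]
      = (1/5)[(7) + (3*exp(-2*I*pi/5) + 2*exp(-4*I*pi/5) + 2*exp(4*I*pi/5)) + (2*exp(-2*I*pi/5) + 3*exp(-4*I*pi/5) + 2*exp(2*I*pi/5)) + (2*exp(-2*I*pi/5) + 3*exp(4*I*pi/5) + 2*exp(2*I*pi/5)) + (2*exp(-4*I*pi/5) + 2*exp(4*I*pi/5) + 3*exp(2*I*pi/5))] = 0/5 = 0
(Exp terms are combined using exp(i*s)*conj(exp(i*t)) = exp(i*(s-t)), and sums of them are collapsed using the identity that for every m > 1 the m distinct m-th roots of unity sum to 0, e.g. 1 + exp(2*I*pi/3) + exp(-2*I*pi/3) = 0.)
Dimension check: dim(rho) = sum (mult * dim) = 0*1 + 2*1 + 2*1 + 3*1 + 0*1 = 7 = chi_rho(e) = 7.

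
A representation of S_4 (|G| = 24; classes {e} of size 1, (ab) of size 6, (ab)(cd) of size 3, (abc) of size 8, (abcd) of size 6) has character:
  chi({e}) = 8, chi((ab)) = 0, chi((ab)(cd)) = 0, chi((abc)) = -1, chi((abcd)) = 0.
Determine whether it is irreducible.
Not irreducible (reducible): <chi, chi> = 3 > 1.

Reasoning: <chi, chi> = (1/|G|) sum_C |C| * |chi(C)|^2 = (1/24)[1*|8|^2 + 6*|0|^2 + 3*|0|^2 + 8*|-1|^2 + 6*|0|^2]
  = (1/24)[(64) + (0) + (0) + (8) + (0)] = 72/24 = 3.
A character is irreducible iff <chi, chi> = 1, so this representation is reducible.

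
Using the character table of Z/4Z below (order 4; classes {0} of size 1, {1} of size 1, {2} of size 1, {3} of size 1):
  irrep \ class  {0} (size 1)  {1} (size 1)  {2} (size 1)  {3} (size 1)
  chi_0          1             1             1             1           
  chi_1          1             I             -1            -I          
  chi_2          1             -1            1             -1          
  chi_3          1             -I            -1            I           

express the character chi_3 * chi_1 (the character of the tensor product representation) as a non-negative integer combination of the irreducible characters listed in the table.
chi_3 tensor chi_1 = chi_0 (all other irreducibles have multiplicity 0).

The character of a tensor product is the pointwise product (chi_3 * chi_1)(C) = chi_3(C) * chi_1(C):
  {0}: (1)*(1), {1}: (-I)*(I), {2}: (-1)*(-1), {3}: (I)*(-I)
so (chi_3 * chi_1) takes values
  {0} -> 1, {1} -> 1, {2} -> 1, {3} -> 1.
Now take the inner product of this character with each irreducible chi from the table, <chi_3*chi_1, chi> = (1/4) sum_C |C| (chi_3*chi_1)(C) conj(chi(C)):
  <chi_3*chi_1, chi_0> = (1/4)[1*(1)*conj(1) + 1*(1)*conj(1) + 1*(1)*conj(1) + 1*(1)*conj(1)]
      = (1/4)[(1) + (1) + (1) + (1)] = 4/4 = 1
  <chi_3*chi_1, chi_1> = (1/4)[1*(1)*conj(1) + 1*(1)*conj(I) + 1*(1)*conj(-1) + 1*(1)*conj(-I)]
      = (1/4)[(1) + (-I) + (-1) + (I)] = 0/4 = 0
  <chi_3*chi_1, chi_2> = (1/4)[1*(1)*conj(1) + 1*(1)*conj(-1) + 1*(1)*conj(1) + 1*(1)*conj(-1)]
      = (1/4)[(1) + (-1) + (1) + (-1)] = 0/4 = 0
  <chi_3*chi_1, chi_3> = (1/4)[1*(1)*conj(1) + 1*(1)*conj(-I) + 1*(1)*conj(-1) + 1*(1)*conj(I)]
      = (1/4)[(1) + (I) + (-1) + (-I)] = 0/4 = 0
(Exp terms are combined using exp(i*s)*conj(exp(i*t)) = exp(i*(s-t)), and sums of them are collapsed using the identity that for every m > 1 the m distinct m-th roots of unity sum to 0, e.g. 1 + exp(2*I*pi/3) + exp(-2*I*pi/3) = 0.)
Hence the multiplicities are chi_0: 1. Dimension check: dim(chi_3)*dim(chi_1) = 1*1 = 1 and sum (mult * dim) = 1*1 = 1.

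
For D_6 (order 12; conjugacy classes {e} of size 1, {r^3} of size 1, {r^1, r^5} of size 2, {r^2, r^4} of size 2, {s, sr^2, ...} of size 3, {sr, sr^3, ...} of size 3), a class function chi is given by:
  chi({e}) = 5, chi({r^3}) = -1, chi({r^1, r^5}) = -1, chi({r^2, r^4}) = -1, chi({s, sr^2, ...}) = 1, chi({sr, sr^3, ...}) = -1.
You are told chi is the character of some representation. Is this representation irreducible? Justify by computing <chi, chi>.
Not irreducible (reducible): <chi, chi> = 3 > 1.

Proof sketch: <chi, chi> = (1/|G|) sum_C |C| * |chi(C)|^2 = (1/12)[1*|5|^2 + 1*|-1|^2 + 2*|-1|^2 + 2*|-1|^2 + 3*|1|^2 + 3*|-1|^2]
  = (1/12)[(25) + (1) + (2) + (2) + (3) + (3)] = 36/12 = 3.
A character is irreducible iff <chi, chi> = 1, so this representation is reducible.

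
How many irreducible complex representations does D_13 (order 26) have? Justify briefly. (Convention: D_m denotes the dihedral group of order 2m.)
8

Working: The number of irreducible complex representations of a finite group equals its number of conjugacy classes. D_13 has 8 conjugacy classes ((n+3)/2 for n odd), so D_13 (order 26) has exactly 8 irreducible complex representations.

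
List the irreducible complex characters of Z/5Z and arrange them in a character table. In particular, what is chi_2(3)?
Character table of Z/5Z (irreps indexed chi_0,...,chi_4 with chi_k(m) = zeta_5^(k*m), zeta_5 = exp(2*pi*i/5)):
  irrep \ class  {0} (size 1)  {1} (size 1)    {2} (size 1)    {3} (size 1)    {4} (size 1)  
  chi_0          1             1               1               1               1             
  chi_1          1             exp(2*I*pi/5)   exp(4*I*pi/5)   exp(-4*I*pi/5)  exp(-2*I*pi/5)
  chi_2          1             exp(4*I*pi/5)   exp(-2*I*pi/5)  exp(2*I*pi/5)   exp(-4*I*pi/5)
  chi_3          1             exp(-4*I*pi/5)  exp(2*I*pi/5)   exp(-2*I*pi/5)  exp(4*I*pi/5) 
  chi_4          1             exp(-2*I*pi/5)  exp(-4*I*pi/5)  exp(4*I*pi/5)   exp(2*I*pi/5) 

Spot check: chi_2(3) = zeta_5^(2*3) = zeta_5^6 = exp(2*I*pi/5).

Proof sketch: Z/5Z is abelian, so all 5 irreducible complex representations are 1-dimensional. They are given by chi_k(m) = zeta_5^(k*m) for k = 0,...,4. Row orthogonality: sum_m chi_k(m) conj(chi_l(m)) = 5 * [k = l].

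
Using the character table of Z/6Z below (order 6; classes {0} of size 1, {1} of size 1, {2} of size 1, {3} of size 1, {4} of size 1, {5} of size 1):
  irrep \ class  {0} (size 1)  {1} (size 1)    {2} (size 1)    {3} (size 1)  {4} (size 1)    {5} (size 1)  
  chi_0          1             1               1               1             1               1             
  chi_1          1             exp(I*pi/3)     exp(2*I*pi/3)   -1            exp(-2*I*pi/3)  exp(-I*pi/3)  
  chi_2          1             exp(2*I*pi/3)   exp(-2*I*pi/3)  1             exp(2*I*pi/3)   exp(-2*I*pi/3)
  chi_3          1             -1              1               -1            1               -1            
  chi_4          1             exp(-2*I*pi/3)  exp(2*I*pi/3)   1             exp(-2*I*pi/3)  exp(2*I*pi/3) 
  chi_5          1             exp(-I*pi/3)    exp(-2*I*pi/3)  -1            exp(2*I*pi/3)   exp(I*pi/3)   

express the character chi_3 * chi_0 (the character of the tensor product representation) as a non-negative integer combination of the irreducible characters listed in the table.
chi_3 tensor chi_0 = chi_3 (all other irreducibles have multiplicity 0).

Explanation: The character of a tensor product is the pointwise product (chi_3 * chi_0)(C) = chi_3(C) * chi_0(C):
  {0}: (1)*(1), {1}: (-1)*(1), {2}: (1)*(1), {3}: (-1)*(1), {4}: (1)*(1), {5}: (-1)*(1)
so (chi_3 * chi_0) takes values
  {0} -> 1, {1} -> -1, {2} -> 1, {3} -> -1, {4} -> 1, {5} -> -1.
Now take the inner product of this character with each irreducible chi from the table, <chi_3*chi_0, chi> = (1/6) sum_C |C| (chi_3*chi_0)(C) conj(chi(C)):
  <chi_3*chi_0, chi_0> = (1/6)[1*(1)*conj(1) + 1*(-1)*conj(1) + 1*(1)*conj(1) + 1*(-1)*conj(1) + 1*(1)*conj(1) + 1*(-1)*conj(1)]
      = (1/6)[(1) + (-1) + (1) + (-1) + (1) + (-1)] = 0/6 = 0
  <chi_3*chi_0, chi_1> = (1/6)[1*(1)*conj(1) + 1*(-1)*conj(exp(I*pi/3)) + 1*(1)*conj(exp(2*I*pi/3)) + 1*(-1)*conj(-1) + 1*(1)*conj(exp(-2*I*pi/3)) + 1*(-1)*conj(exp(-I*pi/3))]
      = (1/6)[(1) + (-exp(-I*pi/3)) + (exp(-2*I*pi/3)) + (1) + (exp(2*I*pi/3)) + (-exp(I*pi/3))] = 0/6 = 0
  <chi_3*chi_0, chi_2> = (1/6)[1*(1)*conj(1) + 1*(-1)*conj(exp(2*I*pi/3)) + 1*(1)*conj(exp(-2*I*pi/3)) + 1*(-1)*conj(1) + 1*(1)*conj(exp(2*I*pi/3)) + 1*(-1)*conj(exp(-2*I*pi/3))]
      = (1/6)[(1) + (-exp(-2*I*pi/3)) + (exp(2*I*pi/3)) + (-1) + (exp(-2*I*pi/3)) + (-exp(2*I*pi/3))] = 0/6 = 0
  <chi_3*chi_0, chi_3> = (1/6)[1*(1)*conj(1) + 1*(-1)*conj(-1) + 1*(1)*conj(1) + 1*(-1)*conj(-1) + 1*(1)*conj(1) + 1*(-1)*conj(-1)]
      = (1/6)[(1) + (1) + (1) + (1) + (1) + (1)] = 6/6 = 1
  <chi_3*chi_0, chi_4> = (1/6)[1*(1)*conj(1) + 1*(-1)*conj(exp(-2*I*pi/3)) + 1*(1)*conj(exp(2*I*pi/3)) + 1*(-1)*conj(1) + 1*(1)*conj(exp(-2*I*pi/3)) + 1*(-1)*conj(exp(2*I*pi/3))]
      = (1/6)[(1) + (-exp(2*I*pi/3)) + (exp(-2*I*pi/3)) + (-1) + (exp(2*I*pi/3)) + (-exp(-2*I*pi/3))] = 0/6 = 0
  <chi_3*chi_0, chi_5> = (1/6)[1*(1)*conj(1) + 1*(-1)*conj(exp(-I*pi/3)) + 1*(1)*conj(exp(-2*I*pi/3)) + 1*(-1)*conj(-1) + 1*(1)*conj(exp(2*I*pi/3)) + 1*(-1)*conj(exp(I*pi/3))]
      = (1/6)[(1) + (-exp(I*pi/3)) + (exp(2*I*pi/3)) + (1) + (exp(-2*I*pi/3)) + (-exp(-I*pi/3))] = 0/6 = 0
(Exp terms are combined using exp(i*s)*conj(exp(i*t)) = exp(i*(s-t)), and sums of them are collapsed using the identity that for every m > 1 the m distinct m-th roots of unity sum to 0, e.g. 1 + exp(2*I*pi/3) + exp(-2*I*pi/3) = 0.)
Hence the multiplicities are chi_3: 1. Dimension check: dim(chi_3)*dim(chi_0) = 1*1 = 1 and sum (mult * dim) = 1*1 = 1.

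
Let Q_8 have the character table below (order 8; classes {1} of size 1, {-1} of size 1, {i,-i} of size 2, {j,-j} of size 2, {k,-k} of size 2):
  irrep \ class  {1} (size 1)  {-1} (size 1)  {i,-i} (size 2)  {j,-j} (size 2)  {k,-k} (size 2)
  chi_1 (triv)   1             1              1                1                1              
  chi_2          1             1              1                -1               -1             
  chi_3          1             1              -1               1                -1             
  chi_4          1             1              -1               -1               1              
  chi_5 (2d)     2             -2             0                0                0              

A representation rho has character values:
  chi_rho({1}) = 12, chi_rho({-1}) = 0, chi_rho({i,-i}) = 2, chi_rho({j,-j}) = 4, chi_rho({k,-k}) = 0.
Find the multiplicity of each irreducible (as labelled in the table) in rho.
Multiplicities: chi_1: 3, chi_2: 1, chi_3: 2, chi_4: 0, chi_5: 3.

Justification: Use <chi_rho, chi> = (1/|G|) sum_C |C| * chi_rho(C) * conj(chi(C)) with |G| = 8 for each irreducible chi in the table:
  <chi_rho, chi_1> = (1/8)[1*(12)*conj(1) + 1*(0)*conj(1) + 2*(2)*conj(1) + 2*(4)*conj(1) + 2*(0)*conj(1)]
      = (1/8)[(12) + (0) + (4) + (8) + (0)] = 24/8 = 3
  <chi_rho, chi_2> = (1/8)[1*(12)*conj(1) + 1*(0)*conj(1) + 2*(2)*conj(1) + 2*(4)*conj(-1) + 2*(0)*conj(-1)]
      = (1/8)[(12) + (0) + (4) + (-8) + (0)] = 8/8 = 1
  <chi_rho, chi_3> = (1/8)[1*(12)*conj(1) + 1*(0)*conj(1) + 2*(2)*conj(-1) + 2*(4)*conj(1) + 2*(0)*conj(-1)]
      = (1/8)[(12) + (0) + (-4) + (8) + (0)] = 16/8 = 2
  <chi_rho, chi_4> = (1/8)[1*(12)*conj(1) + 1*(0)*conj(1) + 2*(2)*conj(-1) + 2*(4)*conj(-1) + 2*(0)*conj(1)]
      = (1/8)[(12) + (0) + (-4) + (-8) + (0)] = 0/8 = 0
  <chi_rho, chi_5> = (1/8)[1*(12)*conj(2) + 1*(0)*conj(-2) + 2*(2)*conj(0) + 2*(4)*conj(0) + 2*(0)*conj(0)]
      = (1/8)[(24) + (0) + (0) + (0) + (0)] = 24/8 = 3
Dimension check: dim(rho) = sum (mult * dim) = 3*1 + 1*1 + 2*1 + 0*1 + 3*2 = 12 = chi_rho(e) = 12.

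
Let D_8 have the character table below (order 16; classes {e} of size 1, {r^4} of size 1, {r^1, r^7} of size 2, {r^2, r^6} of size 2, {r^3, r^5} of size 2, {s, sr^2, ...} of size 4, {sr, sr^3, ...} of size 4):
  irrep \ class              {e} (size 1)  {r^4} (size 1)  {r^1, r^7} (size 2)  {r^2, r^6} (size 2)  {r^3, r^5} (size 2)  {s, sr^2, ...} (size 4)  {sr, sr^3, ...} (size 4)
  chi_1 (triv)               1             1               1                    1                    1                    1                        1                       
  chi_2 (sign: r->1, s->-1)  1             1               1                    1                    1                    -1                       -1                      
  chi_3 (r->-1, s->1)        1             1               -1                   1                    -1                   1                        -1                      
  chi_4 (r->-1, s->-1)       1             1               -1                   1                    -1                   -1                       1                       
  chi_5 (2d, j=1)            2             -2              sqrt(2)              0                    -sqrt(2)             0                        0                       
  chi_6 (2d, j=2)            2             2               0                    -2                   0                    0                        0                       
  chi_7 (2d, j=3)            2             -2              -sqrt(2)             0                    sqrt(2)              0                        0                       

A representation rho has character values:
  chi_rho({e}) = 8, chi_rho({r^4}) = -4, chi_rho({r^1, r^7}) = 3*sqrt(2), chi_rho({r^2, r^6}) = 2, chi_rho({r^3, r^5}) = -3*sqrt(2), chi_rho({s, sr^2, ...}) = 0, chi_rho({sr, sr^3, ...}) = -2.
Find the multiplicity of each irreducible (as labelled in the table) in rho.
Multiplicities: chi_1: 0, chi_2: 1, chi_3: 1, chi_4: 0, chi_5: 3, chi_6: 0, chi_7: 0.

Why: Use <chi_rho, chi> = (1/|G|) sum_C |C| * chi_rho(C) * conj(chi(C)) with |G| = 16 for each irreducible chi in the table:
  <chi_rho, chi_1> = (1/16)[1*(8)*conj(1) + 1*(-4)*conj(1) + 2*(3*sqrt(2))*conj(1) + 2*(2)*conj(1) + 2*(-3*sqrt(2))*conj(1) + 4*(0)*conj(1) + 4*(-2)*conj(1)]
      = (1/16)[(8) + (-4) + (6*sqrt(2)) + (4) + (-6*sqrt(2)) + (0) + (-8)] = 0/16 = 0
  <chi_rho, chi_2> = (1/16)[1*(8)*conj(1) + 1*(-4)*conj(1) + 2*(3*sqrt(2))*conj(1) + 2*(2)*conj(1) + 2*(-3*sqrt(2))*conj(1) + 4*(0)*conj(-1) + 4*(-2)*conj(-1)]
      = (1/16)[(8) + (-4) + (6*sqrt(2)) + (4) + (-6*sqrt(2)) + (0) + (8)] = 16/16 = 1
  <chi_rho, chi_3> = (1/16)[1*(8)*conj(1) + 1*(-4)*conj(1) + 2*(3*sqrt(2))*conj(-1) + 2*(2)*conj(1) + 2*(-3*sqrt(2))*conj(-1) + 4*(0)*conj(1) + 4*(-2)*conj(-1)]
      = (1/16)[(8) + (-4) + (-6*sqrt(2)) + (4) + (6*sqrt(2)) + (0) + (8)] = 16/16 = 1
  <chi_rho, chi_4> = (1/16)[1*(8)*conj(1) + 1*(-4)*conj(1) + 2*(3*sqrt(2))*conj(-1) + 2*(2)*conj(1) + 2*(-3*sqrt(2))*conj(-1) + 4*(0)*conj(-1) + 4*(-2)*conj(1)]
      = (1/16)[(8) + (-4) + (-6*sqrt(2)) + (4) + (6*sqrt(2)) + (0) + (-8)] = 0/16 = 0
  <chi_rho, chi_5> = (1/16)[1*(8)*conj(2) + 1*(-4)*conj(-2) + 2*(3*sqrt(2))*conj(sqrt(2)) + 2*(2)*conj(0) + 2*(-3*sqrt(2))*conj(-sqrt(2)) + 4*(0)*conj(0) + 4*(-2)*conj(0)]
      = (1/16)[(16) + (8) + (12) + (0) + (12) + (0) + (0)] = 48/16 = 3
  <chi_rho, chi_6> = (1/16)[1*(8)*conj(2) + 1*(-4)*conj(2) + 2*(3*sqrt(2))*conj(0) + 2*(2)*conj(-2) + 2*(-3*sqrt(2))*conj(0) + 4*(0)*conj(0) + 4*(-2)*conj(0)]
      = (1/16)[(16) + (-8) + (0) + (-8) + (0) + (0) + (0)] = 0/16 = 0
  <chi_rho, chi_7> = (1/16)[1*(8)*conj(2) + 1*(-4)*conj(-2) + 2*(3*sqrt(2))*conj(-sqrt(2)) + 2*(2)*conj(0) + 2*(-3*sqrt(2))*conj(sqrt(2)) + 4*(0)*conj(0) + 4*(-2)*conj(0)]
      = (1/16)[(16) + (8) + (-12) + (0) + (-12) + (0) + (0)] = 0/16 = 0
Dimension check: dim(rho) = sum (mult * dim) = 0*1 + 1*1 + 1*1 + 0*1 + 3*2 + 0*2 + 0*2 = 8 = chi_rho(e) = 8.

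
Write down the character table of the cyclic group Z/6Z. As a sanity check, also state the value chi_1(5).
Character table of Z/6Z (irreps indexed chi_0,...,chi_5 with chi_k(m) = zeta_6^(k*m), zeta_6 = exp(2*pi*i/6)):
  irrep \ class  {0} (size 1)  {1} (size 1)    {2} (size 1)    {3} (size 1)  {4} (size 1)    {5} (size 1)  
  chi_0          1             1               1               1             1               1             
  chi_1          1             exp(I*pi/3)     exp(2*I*pi/3)   -1            exp(-2*I*pi/3)  exp(-I*pi/3)  
  chi_2          1             exp(2*I*pi/3)   exp(-2*I*pi/3)  1             exp(2*I*pi/3)   exp(-2*I*pi/3)
  chi_3          1             -1              1               -1            1               -1            
  chi_4          1             exp(-2*I*pi/3)  exp(2*I*pi/3)   1             exp(-2*I*pi/3)  exp(2*I*pi/3) 
  chi_5          1             exp(-I*pi/3)    exp(-2*I*pi/3)  -1            exp(2*I*pi/3)   exp(I*pi/3)   

Spot check: chi_1(5) = zeta_6^(1*5) = zeta_6^5 = exp(-I*pi/3).

Explanation: Z/6Z is abelian, so all 6 irreducible complex representations are 1-dimensional. They are given by chi_k(m) = zeta_6^(k*m) for k = 0,...,5. Row orthogonality: sum_m chi_k(m) conj(chi_l(m)) = 6 * [k = l].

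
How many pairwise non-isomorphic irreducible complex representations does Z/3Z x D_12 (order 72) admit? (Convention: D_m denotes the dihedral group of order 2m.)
27

Derivation: The number of irreducible complex representations of a finite group equals its number of conjugacy classes. For a direct product, #classes(G x H) = #classes(G) * #classes(H). Z/3Z has 3 classes (abelian), D_12 has 9 classes, so 3 * 9 = 27, so Z/3Z x D_12 (order 72) has exactly 27 irreducible complex representations.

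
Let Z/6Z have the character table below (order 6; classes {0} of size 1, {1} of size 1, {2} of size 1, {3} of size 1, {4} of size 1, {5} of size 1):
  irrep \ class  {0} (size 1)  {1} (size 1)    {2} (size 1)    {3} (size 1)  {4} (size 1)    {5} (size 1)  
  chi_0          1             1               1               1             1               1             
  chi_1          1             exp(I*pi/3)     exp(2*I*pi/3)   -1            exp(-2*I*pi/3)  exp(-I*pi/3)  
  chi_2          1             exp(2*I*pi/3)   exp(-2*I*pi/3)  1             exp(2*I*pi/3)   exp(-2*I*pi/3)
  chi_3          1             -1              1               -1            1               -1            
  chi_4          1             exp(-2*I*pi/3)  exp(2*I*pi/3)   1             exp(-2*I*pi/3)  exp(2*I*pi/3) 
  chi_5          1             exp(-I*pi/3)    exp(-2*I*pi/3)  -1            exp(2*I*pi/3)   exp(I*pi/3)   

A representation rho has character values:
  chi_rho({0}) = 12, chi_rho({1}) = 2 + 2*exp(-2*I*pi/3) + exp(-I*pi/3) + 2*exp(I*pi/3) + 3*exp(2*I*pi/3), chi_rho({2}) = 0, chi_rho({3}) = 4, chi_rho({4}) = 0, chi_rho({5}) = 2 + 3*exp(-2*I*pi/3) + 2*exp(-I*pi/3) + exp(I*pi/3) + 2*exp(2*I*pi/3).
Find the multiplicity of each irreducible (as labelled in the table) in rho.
Multiplicities: chi_0: 3, chi_1: 2, chi_2: 3, chi_3: 1, chi_4: 2, chi_5: 1.

Proof sketch: Use <chi_rho, chi> = (1/|G|) sum_C |C| * chi_rho(C) * conj(chi(C)) with |G| = 6 for each irreducible chi in the table:
  <chi_rho, chi_0> = (1/6)[1*(12)*conj(1) + 1*(2 + 2*exp(-2*I*pi/3) + exp(-I*pi/3) + 2*exp(I*pi/3) + 3*exp(2*I*pi/3))*conj(1) + 1*(0)*conj(1) + 1*(4)*conj(1) + 1*(0)*conj(1) + 1*(2 + 3*exp(-2*I*pi/3) + 2*exp(-I*pi/3) + exp(I*pi/3) + 2*exp(2*I*pi/3))*conj(1)]
      = (1/6)[(12) + (2 + 2*exp(-2*I*pi/3) + exp(-I*pi/3) + 2*exp(I*pi/3) + 3*exp(2*I*pi/3)) + (0) + (4) + (0) + (2 + 3*exp(-2*I*pi/3) + 2*exp(-I*pi/3) + exp(I*pi/3) + 2*exp(2*I*pi/3))] = 18/6 = 3
  <chi_rho, chi_1> = (1/6)[1*(12)*conj(1) + 1*(2 + 2*exp(-2*I*pi/3) + exp(-I*pi/3) + 2*exp(I*pi/3) + 3*exp(2*I*pi/3))*conj(exp(I*pi/3)) + 1*(0)*conj(exp(2*I*pi/3)) + 1*(4)*conj(-1) + 1*(0)*conj(exp(-2*I*pi/3)) + 1*(2 + 3*exp(-2*I*pi/3) + 2*exp(-I*pi/3) + exp(I*pi/3) + 2*exp(2*I*pi/3))*conj(exp(-I*pi/3))]
      = (1/6)[(12) + (2) + (0) + (-4) + (0) + (2)] = 12/6 = 2
  <chi_rho, chi_2> = (1/6)[1*(12)*conj(1) + 1*(2 + 2*exp(-2*I*pi/3) + exp(-I*pi/3) + 2*exp(I*pi/3) + 3*exp(2*I*pi/3))*conj(exp(2*I*pi/3)) + 1*(0)*conj(exp(-2*I*pi/3)) + 1*(4)*conj(1) + 1*(0)*conj(exp(2*I*pi/3)) + 1*(2 + 3*exp(-2*I*pi/3) + 2*exp(-I*pi/3) + exp(I*pi/3) + 2*exp(2*I*pi/3))*conj(exp(-2*I*pi/3))]
      = (1/6)[(12) + (2 + 2*exp(-2*I*pi/3) + 2*exp(-I*pi/3) + 2*exp(2*I*pi/3)) + (0) + (4) + (0) + (2 + 2*exp(-2*I*pi/3) + 2*exp(2*I*pi/3) + 2*exp(I*pi/3))] = 18/6 = 3
  <chi_rho, chi_3> = (1/6)[1*(12)*conj(1) + 1*(2 + 2*exp(-2*I*pi/3) + exp(-I*pi/3) + 2*exp(I*pi/3) + 3*exp(2*I*pi/3))*conj(-1) + 1*(0)*conj(1) + 1*(4)*conj(-1) + 1*(0)*conj(1) + 1*(2 + 3*exp(-2*I*pi/3) + 2*exp(-I*pi/3) + exp(I*pi/3) + 2*exp(2*I*pi/3))*conj(-1)]
      = (1/6)[(12) + (-2 - 3*exp(2*I*pi/3) - 2*exp(I*pi/3) - exp(-I*pi/3) - 2*exp(-2*I*pi/3)) + (0) + (-4) + (0) + (-2 - 2*exp(2*I*pi/3) - exp(I*pi/3) - 2*exp(-I*pi/3) - 3*exp(-2*I*pi/3))] = 6/6 = 1
  <chi_rho, chi_4> = (1/6)[1*(12)*conj(1) + 1*(2 + 2*exp(-2*I*pi/3) + exp(-I*pi/3) + 2*exp(I*pi/3) + 3*exp(2*I*pi/3))*conj(exp(-2*I*pi/3)) + 1*(0)*conj(exp(2*I*pi/3)) + 1*(4)*conj(1) + 1*(0)*conj(exp(-2*I*pi/3)) + 1*(2 + 3*exp(-2*I*pi/3) + 2*exp(-I*pi/3) + exp(I*pi/3) + 2*exp(2*I*pi/3))*conj(exp(2*I*pi/3))]
      = (1/6)[(12) + (-2) + (0) + (4) + (0) + (-2)] = 12/6 = 2
  <chi_rho, chi_5> = (1/6)[1*(12)*conj(1) + 1*(2 + 2*exp(-2*I*pi/3) + exp(-I*pi/3) + 2*exp(I*pi/3) + 3*exp(2*I*pi/3))*conj(exp(-I*pi/3)) + 1*(0)*conj(exp(-2*I*pi/3)) + 1*(4)*conj(-1) + 1*(0)*conj(exp(2*I*pi/3)) + 1*(2 + 3*exp(-2*I*pi/3) + 2*exp(-I*pi/3) + exp(I*pi/3) + 2*exp(2*I*pi/3))*conj(exp(I*pi/3))]
      = (1/6)[(12) + (-2 + 2*exp(-I*pi/3) + 2*exp(2*I*pi/3) + 2*exp(I*pi/3)) + (0) + (-4) + (0) + (-2 + 2*exp(-2*I*pi/3) + 2*exp(-I*pi/3) + 2*exp(I*pi/3))] = 6/6 = 1
(Exp terms are combined using exp(i*s)*conj(exp(i*t)) = exp(i*(s-t)), and sums of them are collapsed using the identity that for every m > 1 the m distinct m-th roots of unity sum to 0, e.g. 1 + exp(2*I*pi/3) + exp(-2*I*pi/3) = 0.)
Dimension check: dim(rho) = sum (mult * dim) = 3*1 + 2*1 + 3*1 + 1*1 + 2*1 + 1*1 = 12 = chi_rho(e) = 12.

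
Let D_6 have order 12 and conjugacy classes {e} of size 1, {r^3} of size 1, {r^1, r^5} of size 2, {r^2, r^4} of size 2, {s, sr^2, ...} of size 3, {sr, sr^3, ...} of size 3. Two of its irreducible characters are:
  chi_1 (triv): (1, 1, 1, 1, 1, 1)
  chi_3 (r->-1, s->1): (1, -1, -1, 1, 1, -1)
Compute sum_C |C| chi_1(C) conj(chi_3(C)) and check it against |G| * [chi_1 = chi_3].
Sum = 0; so <chi_1, chi_3> = 0 (distinct irreducibles are orthogonal).

Solution. Compute term by term over conjugacy classes (|C| * chi_1(C) * conj(chi_3(C))):
  1*(1)*conj(1) + 1*(1)*conj(-1) + 2*(1)*conj(-1) + 2*(1)*conj(1) + 3*(1)*conj(1) + 3*(1)*conj(-1)
  = (1) + (-1) + (-2) + (2) + (3) + (-3)
  = 0.
Dividing by |G| = 12 gives 0/12 = 0, matching the row-orthogonality relation <chi_1, chi_3> = [chi_1 = chi_3].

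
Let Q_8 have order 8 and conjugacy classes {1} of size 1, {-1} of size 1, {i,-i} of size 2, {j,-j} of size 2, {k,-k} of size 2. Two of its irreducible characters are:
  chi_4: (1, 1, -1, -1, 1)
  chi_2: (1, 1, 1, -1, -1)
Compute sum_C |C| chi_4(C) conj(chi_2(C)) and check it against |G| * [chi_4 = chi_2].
Sum = 0; so <chi_4, chi_2> = 0 (distinct irreducibles are orthogonal).

Explanation: Compute term by term over conjugacy classes (|C| * chi_4(C) * conj(chi_2(C))):
  1*(1)*conj(1) + 1*(1)*conj(1) + 2*(-1)*conj(1) + 2*(-1)*conj(-1) + 2*(1)*conj(-1)
  = (1) + (1) + (-2) + (2) + (-2)
  = 0.
Dividing by |G| = 8 gives 0/8 = 0, matching the row-orthogonality relation <chi_4, chi_2> = [chi_4 = chi_2].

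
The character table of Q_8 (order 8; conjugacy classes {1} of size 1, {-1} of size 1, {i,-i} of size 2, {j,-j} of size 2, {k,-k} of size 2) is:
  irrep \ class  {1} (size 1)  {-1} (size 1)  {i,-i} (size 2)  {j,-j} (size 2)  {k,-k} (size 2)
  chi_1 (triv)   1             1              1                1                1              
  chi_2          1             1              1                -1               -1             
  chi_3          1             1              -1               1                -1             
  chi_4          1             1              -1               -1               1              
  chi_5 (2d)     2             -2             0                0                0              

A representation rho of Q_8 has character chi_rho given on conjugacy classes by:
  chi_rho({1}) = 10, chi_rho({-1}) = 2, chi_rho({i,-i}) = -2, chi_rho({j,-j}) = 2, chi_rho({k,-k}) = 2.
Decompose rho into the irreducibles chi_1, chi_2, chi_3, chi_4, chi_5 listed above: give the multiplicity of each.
Multiplicities: chi_1: 2, chi_2: 0, chi_3: 2, chi_4: 2, chi_5: 2.

Why: Use <chi_rho, chi> = (1/|G|) sum_C |C| * chi_rho(C) * conj(chi(C)) with |G| = 8 for each irreducible chi in the table:
  <chi_rho, chi_1> = (1/8)[1*(10)*conj(1) + 1*(2)*conj(1) + 2*(-2)*conj(1) + 2*(2)*conj(1) + 2*(2)*conj(1)]
      = (1/8)[(10) + (2) + (-4) + (4) + (4)] = 16/8 = 2
  <chi_rho, chi_2> = (1/8)[1*(10)*conj(1) + 1*(2)*conj(1) + 2*(-2)*conj(1) + 2*(2)*conj(-1) + 2*(2)*conj(-1)]
      = (1/8)[(10) + (2) + (-4) + (-4) + (-4)] = 0/8 = 0
  <chi_rho, chi_3> = (1/8)[1*(10)*conj(1) + 1*(2)*conj(1) + 2*(-2)*conj(-1) + 2*(2)*conj(1) + 2*(2)*conj(-1)]
      = (1/8)[(10) + (2) + (4) + (4) + (-4)] = 16/8 = 2
  <chi_rho, chi_4> = (1/8)[1*(10)*conj(1) + 1*(2)*conj(1) + 2*(-2)*conj(-1) + 2*(2)*conj(-1) + 2*(2)*conj(1)]
      = (1/8)[(10) + (2) + (4) + (-4) + (4)] = 16/8 = 2
  <chi_rho, chi_5> = (1/8)[1*(10)*conj(2) + 1*(2)*conj(-2) + 2*(-2)*conj(0) + 2*(2)*conj(0) + 2*(2)*conj(0)]
      = (1/8)[(20) + (-4) + (0) + (0) + (0)] = 16/8 = 2
Dimension check: dim(rho) = sum (mult * dim) = 2*1 + 0*1 + 2*1 + 2*1 + 2*2 = 10 = chi_rho(e) = 10.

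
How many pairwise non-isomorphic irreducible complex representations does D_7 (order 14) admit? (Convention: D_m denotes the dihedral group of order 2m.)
5

Reasoning: The number of irreducible complex representations of a finite group equals its number of conjugacy classes. D_7 has 5 conjugacy classes ((n+3)/2 for n odd), so D_7 (order 14) has exactly 5 irreducible complex representations.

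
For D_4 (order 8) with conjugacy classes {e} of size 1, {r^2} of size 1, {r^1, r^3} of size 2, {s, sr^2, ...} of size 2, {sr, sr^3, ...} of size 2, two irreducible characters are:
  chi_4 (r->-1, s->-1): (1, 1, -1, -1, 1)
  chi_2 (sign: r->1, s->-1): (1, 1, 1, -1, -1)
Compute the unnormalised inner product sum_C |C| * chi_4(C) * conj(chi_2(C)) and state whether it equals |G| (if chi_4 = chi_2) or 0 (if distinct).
Sum = 0; so <chi_4, chi_2> = 0 (distinct irreducibles are orthogonal).

Explanation: Compute term by term over conjugacy classes (|C| * chi_4(C) * conj(chi_2(C))):
  1*(1)*conj(1) + 1*(1)*conj(1) + 2*(-1)*conj(1) + 2*(-1)*conj(-1) + 2*(1)*conj(-1)
  = (1) + (1) + (-2) + (2) + (-2)
  = 0.
Dividing by |G| = 8 gives 0/8 = 0, matching the row-orthogonality relation <chi_4, chi_2> = [chi_4 = chi_2].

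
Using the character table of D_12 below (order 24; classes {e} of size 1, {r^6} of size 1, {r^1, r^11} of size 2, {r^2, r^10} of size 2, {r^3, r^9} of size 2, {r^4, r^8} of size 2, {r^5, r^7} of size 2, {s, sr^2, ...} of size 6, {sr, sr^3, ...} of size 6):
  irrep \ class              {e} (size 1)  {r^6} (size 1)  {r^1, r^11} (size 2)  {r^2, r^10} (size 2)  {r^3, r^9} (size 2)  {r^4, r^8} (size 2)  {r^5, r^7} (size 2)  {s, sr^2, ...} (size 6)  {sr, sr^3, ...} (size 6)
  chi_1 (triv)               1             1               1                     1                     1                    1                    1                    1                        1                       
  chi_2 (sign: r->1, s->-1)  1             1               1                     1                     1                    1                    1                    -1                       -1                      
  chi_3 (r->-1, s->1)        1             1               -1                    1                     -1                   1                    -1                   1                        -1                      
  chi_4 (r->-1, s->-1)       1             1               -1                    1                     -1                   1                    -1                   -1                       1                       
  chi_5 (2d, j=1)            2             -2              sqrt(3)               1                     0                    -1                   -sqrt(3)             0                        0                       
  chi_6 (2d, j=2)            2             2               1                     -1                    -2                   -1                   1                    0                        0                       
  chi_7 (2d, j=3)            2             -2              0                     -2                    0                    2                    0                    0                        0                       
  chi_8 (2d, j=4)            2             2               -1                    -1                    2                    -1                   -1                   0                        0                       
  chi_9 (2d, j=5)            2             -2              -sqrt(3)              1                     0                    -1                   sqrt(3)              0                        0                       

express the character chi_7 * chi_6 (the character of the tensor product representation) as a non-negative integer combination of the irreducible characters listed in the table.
chi_7 tensor chi_6 = chi_5 + chi_9 (all other irreducibles have multiplicity 0).

Justification: The character of a tensor product is the pointwise product (chi_7 * chi_6)(C) = chi_7(C) * chi_6(C):
  {e}: (2)*(2), {r^6}: (-2)*(2), {r^1, r^11}: (0)*(1), {r^2, r^10}: (-2)*(-1), {r^3, r^9}: (0)*(-2), {r^4, r^8}: (2)*(-1), {r^5, r^7}: (0)*(1), {s, sr^2, ...}: (0)*(0), {sr, sr^3, ...}: (0)*(0)
so (chi_7 * chi_6) takes values
  {e} -> 4, {r^6} -> -4, {r^1, r^11} -> 0, {r^2, r^10} -> 2, {r^3, r^9} -> 0, {r^4, r^8} -> -2, {r^5, r^7} -> 0, {s, sr^2, ...} -> 0, {sr, sr^3, ...} -> 0.
Now take the inner product of this character with each irreducible chi from the table, <chi_7*chi_6, chi> = (1/24) sum_C |C| (chi_7*chi_6)(C) conj(chi(C)):
  <chi_7*chi_6, chi_1> = (1/24)[1*(4)*conj(1) + 1*(-4)*conj(1) + 2*(0)*conj(1) + 2*(2)*conj(1) + 2*(0)*conj(1) + 2*(-2)*conj(1) + 2*(0)*conj(1) + 6*(0)*conj(1) + 6*(0)*conj(1)]
      = (1/24)[(4) + (-4) + (0) + (4) + (0) + (-4) + (0) + (0) + (0)] = 0/24 = 0
  <chi_7*chi_6, chi_2> = (1/24)[1*(4)*conj(1) + 1*(-4)*conj(1) + 2*(0)*conj(1) + 2*(2)*conj(1) + 2*(0)*conj(1) + 2*(-2)*conj(1) + 2*(0)*conj(1) + 6*(0)*conj(-1) + 6*(0)*conj(-1)]
      = (1/24)[(4) + (-4) + (0) + (4) + (0) + (-4) + (0) + (0) + (0)] = 0/24 = 0
  <chi_7*chi_6, chi_3> = (1/24)[1*(4)*conj(1) + 1*(-4)*conj(1) + 2*(0)*conj(-1) + 2*(2)*conj(1) + 2*(0)*conj(-1) + 2*(-2)*conj(1) + 2*(0)*conj(-1) + 6*(0)*conj(1) + 6*(0)*conj(-1)]
      = (1/24)[(4) + (-4) + (0) + (4) + (0) + (-4) + (0) + (0) + (0)] = 0/24 = 0
  <chi_7*chi_6, chi_4> = (1/24)[1*(4)*conj(1) + 1*(-4)*conj(1) + 2*(0)*conj(-1) + 2*(2)*conj(1) + 2*(0)*conj(-1) + 2*(-2)*conj(1) + 2*(0)*conj(-1) + 6*(0)*conj(-1) + 6*(0)*conj(1)]
      = (1/24)[(4) + (-4) + (0) + (4) + (0) + (-4) + (0) + (0) + (0)] = 0/24 = 0
  <chi_7*chi_6, chi_5> = (1/24)[1*(4)*conj(2) + 1*(-4)*conj(-2) + 2*(0)*conj(sqrt(3)) + 2*(2)*conj(1) + 2*(0)*conj(0) + 2*(-2)*conj(-1) + 2*(0)*conj(-sqrt(3)) + 6*(0)*conj(0) + 6*(0)*conj(0)]
      = (1/24)[(8) + (8) + (0) + (4) + (0) + (4) + (0) + (0) + (0)] = 24/24 = 1
  <chi_7*chi_6, chi_6> = (1/24)[1*(4)*conj(2) + 1*(-4)*conj(2) + 2*(0)*conj(1) + 2*(2)*conj(-1) + 2*(0)*conj(-2) + 2*(-2)*conj(-1) + 2*(0)*conj(1) + 6*(0)*conj(0) + 6*(0)*conj(0)]
      = (1/24)[(8) + (-8) + (0) + (-4) + (0) + (4) + (0) + (0) + (0)] = 0/24 = 0
  <chi_7*chi_6, chi_7> = (1/24)[1*(4)*conj(2) + 1*(-4)*conj(-2) + 2*(0)*conj(0) + 2*(2)*conj(-2) + 2*(0)*conj(0) + 2*(-2)*conj(2) + 2*(0)*conj(0) + 6*(0)*conj(0) + 6*(0)*conj(0)]
      = (1/24)[(8) + (8) + (0) + (-8) + (0) + (-8) + (0) + (0) + (0)] = 0/24 = 0
  <chi_7*chi_6, chi_8> = (1/24)[1*(4)*conj(2) + 1*(-4)*conj(2) + 2*(0)*conj(-1) + 2*(2)*conj(-1) + 2*(0)*conj(2) + 2*(-2)*conj(-1) + 2*(0)*conj(-1) + 6*(0)*conj(0) + 6*(0)*conj(0)]
      = (1/24)[(8) + (-8) + (0) + (-4) + (0) + (4) + (0) + (0) + (0)] = 0/24 = 0
  <chi_7*chi_6, chi_9> = (1/24)[1*(4)*conj(2) + 1*(-4)*conj(-2) + 2*(0)*conj(-sqrt(3)) + 2*(2)*conj(1) + 2*(0)*conj(0) + 2*(-2)*conj(-1) + 2*(0)*conj(sqrt(3)) + 6*(0)*conj(0) + 6*(0)*conj(0)]
      = (1/24)[(8) + (8) + (0) + (4) + (0) + (4) + (0) + (0) + (0)] = 24/24 = 1
Hence the multiplicities are chi_5: 1, chi_9: 1. Dimension check: dim(chi_7)*dim(chi_6) = 2*2 = 4 and sum (mult * dim) = 1*2 + 1*2 = 4.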